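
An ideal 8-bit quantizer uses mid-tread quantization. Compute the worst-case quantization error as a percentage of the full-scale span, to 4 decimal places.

Rounding → worst-case error = ½ LSB = V_FS/2^9, so 100/512 = 0.195312 % of full scale.

0.1953 %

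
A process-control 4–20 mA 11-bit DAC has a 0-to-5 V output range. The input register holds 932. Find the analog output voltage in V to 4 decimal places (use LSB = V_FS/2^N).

LSB = 5 V / 2^11 = 2.441 mV.
V_out = 0 + 932 × 0.00244141 V = 2.27539 V.

2.2754 V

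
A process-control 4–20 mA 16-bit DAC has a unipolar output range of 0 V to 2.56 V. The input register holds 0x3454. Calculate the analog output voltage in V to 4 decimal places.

LSB = 2.56 V / 2^16 = 39.06 µV.
Code 0x3454 = 13396 decimal.
V_out = 0 + 13396 × 3.90625e-05 V = 0.523281 V.

0.5233 V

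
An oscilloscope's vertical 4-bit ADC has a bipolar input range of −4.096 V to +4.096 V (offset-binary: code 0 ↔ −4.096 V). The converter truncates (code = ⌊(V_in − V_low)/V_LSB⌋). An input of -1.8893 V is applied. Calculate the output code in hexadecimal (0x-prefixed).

code 0x4 (decimal 4)

LSB = 8.192 V / 16 = 0.5120 V.
(V_in − V_low)/LSB = (-1.8893 − (−4.096)) / 0.512 = 4.310.
Floor → code 4.
In hexadecimal (0x-prefixed): 0x4.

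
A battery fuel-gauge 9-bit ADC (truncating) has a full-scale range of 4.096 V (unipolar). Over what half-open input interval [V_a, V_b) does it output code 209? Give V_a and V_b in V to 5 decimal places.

[1.67200 V, 1.68000 V)

LSB = 4.096/2^9 = 8.000 mV.
V_a = V_low + 209·LSB = 1.672 V; V_b = V_low + 210·LSB = 1.68 V.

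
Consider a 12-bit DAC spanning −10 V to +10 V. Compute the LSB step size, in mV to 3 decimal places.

4.883 mV

Full-scale span = 20 V.
LSB = 20 / 2^12 = 20 / 4096 = 0.00488281 V = 4.883 mV.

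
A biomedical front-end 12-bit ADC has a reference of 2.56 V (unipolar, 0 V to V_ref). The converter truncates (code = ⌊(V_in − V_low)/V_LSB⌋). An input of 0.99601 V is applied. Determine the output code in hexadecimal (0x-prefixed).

code 0x639 (decimal 1593)

With 4096 levels over 2.56 V, one step is 0.625 mV.
Input sits at 1593.616 steps above V_low.
So the output code is 1593.
In hexadecimal (0x-prefixed): 0x639.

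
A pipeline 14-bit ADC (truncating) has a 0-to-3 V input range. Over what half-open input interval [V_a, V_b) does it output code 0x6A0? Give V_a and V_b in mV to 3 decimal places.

[310.547 mV, 310.730 mV)

LSB = 3/2^14 = 183.11 µV.
Code 0x6A0 = 1696 decimal.
V_a = V_low + 1696·LSB = 0.310547 V; V_b = V_low + 1697·LSB = 0.31073 V.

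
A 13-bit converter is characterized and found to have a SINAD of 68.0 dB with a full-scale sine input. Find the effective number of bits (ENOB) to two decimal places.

ENOB = (SINAD − 1.76) / 6.02 = (68.0 − 1.76)/6.02 = 11.003.

11.00 bits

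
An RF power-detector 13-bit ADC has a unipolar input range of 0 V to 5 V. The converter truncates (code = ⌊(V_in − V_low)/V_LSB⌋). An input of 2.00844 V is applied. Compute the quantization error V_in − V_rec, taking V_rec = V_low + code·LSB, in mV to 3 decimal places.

LSB = 5/2^13 = 0.610 mV.
(V_in − V_low)/LSB = (2.00844 − 0)/0.000610352 = 3290.6281 → code 3290 (floor).
Reconstructed: 2.0080566 V.
Difference: 0.000383359 V → 0.383 mV.

0.383 mV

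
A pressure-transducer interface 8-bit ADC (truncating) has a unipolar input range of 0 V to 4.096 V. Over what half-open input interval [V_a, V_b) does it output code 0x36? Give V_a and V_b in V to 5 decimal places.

LSB = 4.096/2^8 = 16.000 mV.
Code 0x36 = 54 decimal.
V_a = V_low + 54·LSB = 0.864 V; V_b = V_low + 55·LSB = 0.88 V.

[0.86400 V, 0.88000 V)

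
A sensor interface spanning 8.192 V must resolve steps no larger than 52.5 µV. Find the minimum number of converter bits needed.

18 bits

Number of steps required ≥ 8.192 V / 52.5 µV = 156038.10.
Need 2^N ≥ 156038.10; 2^17 = 131072, 2^18 = 262144.
Minimum N = 18.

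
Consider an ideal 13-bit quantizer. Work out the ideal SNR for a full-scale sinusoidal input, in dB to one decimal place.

SNR ≈ 6.02·N + 1.76 dB = 6.02·13 + 1.76 = 80.02 dB.

80.0 dB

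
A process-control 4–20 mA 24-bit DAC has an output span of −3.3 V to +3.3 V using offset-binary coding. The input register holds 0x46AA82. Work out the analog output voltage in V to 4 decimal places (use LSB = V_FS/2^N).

-1.4781 V

LSB = 6.6 V / 2^24 = 0.39 µV.
Code 0x46AA82 = 4631170 decimal.
V_out = (−3.3) + 4631170 × 3.93391e-07 V = -1.47814 V.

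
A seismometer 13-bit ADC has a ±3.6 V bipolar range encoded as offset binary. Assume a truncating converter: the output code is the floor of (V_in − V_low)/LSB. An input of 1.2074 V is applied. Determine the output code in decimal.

LSB = 7.2 V / 8192 = 0.879 mV.
(V_in − V_low)/LSB = (1.2074 − (−3.6)) / 0.000878906 = 5469.753.
Floor → code 5469.

code 5469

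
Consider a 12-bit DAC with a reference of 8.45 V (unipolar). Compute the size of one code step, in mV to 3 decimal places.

2.063 mV

Full-scale span = 8.45 V.
LSB = 8.45 / 2^12 = 8.45 / 4096 = 0.00206299 V = 2.063 mV.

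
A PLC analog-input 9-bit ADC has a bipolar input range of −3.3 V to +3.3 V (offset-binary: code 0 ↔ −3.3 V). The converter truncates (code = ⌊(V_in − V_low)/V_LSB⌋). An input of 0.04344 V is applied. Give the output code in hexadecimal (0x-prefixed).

code 0x103 (decimal 259)

LSB = 6.6 V / 512 = 12.891 mV.
Input sits at 259.370 steps above V_low.
⌊·⌋(259.370) = 259.
In hexadecimal (0x-prefixed): 0x103.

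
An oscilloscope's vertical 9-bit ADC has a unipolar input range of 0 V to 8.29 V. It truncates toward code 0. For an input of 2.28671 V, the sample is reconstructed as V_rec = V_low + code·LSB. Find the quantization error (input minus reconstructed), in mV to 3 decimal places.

One LSB is 8.29 V / 512 = 16.191 mV.
(V_in − V_low)/LSB = (2.28671 − 0)/0.0161914 = 141.2299 → code 141 (floor).
Code 141 maps back to 0 + 141×0.0161914 V = 2.2829883 V.
V_in − V_rec = 0.00372172 V = 3.722 mV.

3.722 mV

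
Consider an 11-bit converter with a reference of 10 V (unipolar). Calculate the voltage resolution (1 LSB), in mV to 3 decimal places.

Full-scale span = 10 V.
LSB = 10 / 2^11 = 10 / 2048 = 0.00488281 V = 4.883 mV.

4.883 mV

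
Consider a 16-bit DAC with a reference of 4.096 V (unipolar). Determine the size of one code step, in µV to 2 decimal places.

Full-scale span = 4.096 V.
LSB = 4.096 / 2^16 = 4.096 / 65536 = 6.25e-05 V = 62.50 µV.

62.50 µV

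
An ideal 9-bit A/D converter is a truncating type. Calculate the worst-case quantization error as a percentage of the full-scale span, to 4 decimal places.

0.1953 %

Truncating → worst-case error = 1 LSB = V_FS/2^9, so 100/512 = 0.195312 % of full scale.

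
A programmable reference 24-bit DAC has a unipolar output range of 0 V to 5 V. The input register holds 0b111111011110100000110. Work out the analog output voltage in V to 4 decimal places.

0.6199 V

LSB = 5 V / 2^24 = 0.30 µV.
Code 0b111111011110100000110 = 2080006 decimal.
V_out = 0 + 2080006 × 2.98023e-07 V = 0.61989 V.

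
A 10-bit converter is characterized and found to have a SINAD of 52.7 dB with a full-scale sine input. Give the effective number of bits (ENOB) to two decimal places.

8.46 bits

ENOB = (SINAD − 1.76) / 6.02 = (52.7 − 1.76)/6.02 = 8.462.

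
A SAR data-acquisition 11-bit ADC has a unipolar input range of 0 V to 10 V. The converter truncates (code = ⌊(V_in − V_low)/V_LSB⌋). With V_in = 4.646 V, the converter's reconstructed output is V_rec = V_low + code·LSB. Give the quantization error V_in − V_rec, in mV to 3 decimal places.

One LSB is 10 V / 2048 = 4.883 mV.
Scaled input = 951.5008 LSBs, so code = 951.
Reconstructed: 4.6435547 V.
Error = 4.646 − 4.6435547 = 0.00244531 V = 2.445 mV.

2.445 mV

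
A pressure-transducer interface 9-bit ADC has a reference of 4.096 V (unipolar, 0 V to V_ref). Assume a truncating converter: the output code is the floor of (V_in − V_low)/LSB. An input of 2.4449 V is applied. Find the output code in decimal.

With 512 levels over 4.096 V, one step is 8.000 mV.
(V_in − V_low)/LSB = (2.4449 − 0) / 0.008 = 305.613.
Floor → code 305.

code 305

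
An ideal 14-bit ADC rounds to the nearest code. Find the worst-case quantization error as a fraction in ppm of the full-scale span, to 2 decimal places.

30.52 ppm

Rounding → worst-case error = ½ LSB = V_FS/2^15, so 1e+06/32768 = 30.5176 ppm of full scale.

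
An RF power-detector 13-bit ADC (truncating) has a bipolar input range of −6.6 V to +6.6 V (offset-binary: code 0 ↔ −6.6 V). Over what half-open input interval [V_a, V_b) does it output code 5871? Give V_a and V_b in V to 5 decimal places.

[2.86011 V, 2.86172 V)

LSB = 13.2/2^13 = 1.611 mV.
V_a = V_low + 5871·LSB = 2.86011 V; V_b = V_low + 5872·LSB = 2.86172 V.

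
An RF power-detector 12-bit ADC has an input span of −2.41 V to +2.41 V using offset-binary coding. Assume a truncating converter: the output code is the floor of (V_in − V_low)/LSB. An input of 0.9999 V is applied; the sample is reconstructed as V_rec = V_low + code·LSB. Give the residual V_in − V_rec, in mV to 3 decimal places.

0.833 mV

LSB = 4.82/2^12 = 1.177 mV.
(V_in − V_low)/LSB = (0.9999 − (−2.41))/0.00117676 = 2897.7076 → code 2897 (floor).
Code 2897 maps back to (−2.41) + 2897×0.00117676 V = 0.99906738 V.
Difference: 0.000832617 V → 0.833 mV.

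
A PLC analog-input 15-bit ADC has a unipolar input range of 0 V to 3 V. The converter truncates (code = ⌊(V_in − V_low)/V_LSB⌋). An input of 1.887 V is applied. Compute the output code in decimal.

With 32768 levels over 3 V, one step is 91.55 µV.
(1.887 − 0) / 9.15527e-05 = 20611.072 LSBs.
⌊·⌋(20611.072) = 20611.

code 20611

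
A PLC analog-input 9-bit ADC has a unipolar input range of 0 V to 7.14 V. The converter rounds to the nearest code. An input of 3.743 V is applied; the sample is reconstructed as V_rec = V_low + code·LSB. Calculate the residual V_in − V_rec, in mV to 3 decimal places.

5.656 mV

One LSB is 7.14 V / 512 = 13.945 mV.
(V_in − V_low)/LSB = (3.743 − 0)/0.0139453 = 268.4056 → code 268 (round).
Code 268 maps back to 0 + 268×0.0139453 V = 3.7373437 V.
V_in − V_rec = 0.00565625 V = 5.656 mV.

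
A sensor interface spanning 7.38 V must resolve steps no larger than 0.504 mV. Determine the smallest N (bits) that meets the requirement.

Number of steps required ≥ 7.38 V / 0.504 mV = 14642.86.
Need 2^N ≥ 14642.86; 2^13 = 8192, 2^14 = 16384.
Minimum N = 14.

14 bits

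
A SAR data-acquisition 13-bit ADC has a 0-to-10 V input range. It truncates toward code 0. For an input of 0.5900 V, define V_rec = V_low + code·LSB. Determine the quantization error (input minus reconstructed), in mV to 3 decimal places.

Step size: 10 V ÷ 2^13 = 1.221 mV.
Scaled input = 483.3280 LSBs, so code = 483.
Code 483 maps back to 0 + 483×0.0012207 V = 0.58959961 V.
Difference: 0.000400391 V → 0.400 mV.

0.400 mV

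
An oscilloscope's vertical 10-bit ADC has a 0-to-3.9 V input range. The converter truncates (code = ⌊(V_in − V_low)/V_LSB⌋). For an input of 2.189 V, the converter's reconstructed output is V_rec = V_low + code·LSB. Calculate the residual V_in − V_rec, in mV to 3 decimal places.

One LSB is 3.9 V / 1024 = 3.809 mV.
(2.189 − 0)/0.00380859 = 574.7528; ⌊·⌋ gives code 574.
V_rec = 0 + 574·0.00380859 = 2.1861328 V.
Error = 2.189 − 2.1861328 = 0.00286719 V = 2.867 mV.

2.867 mV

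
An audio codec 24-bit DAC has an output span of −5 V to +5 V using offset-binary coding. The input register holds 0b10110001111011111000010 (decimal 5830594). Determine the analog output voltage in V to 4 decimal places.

-1.5247 V

LSB = 10 V / 2^24 = 0.60 µV.
Code 0b10110001111011111000010 = 5830594 decimal.
V_out = (−5) + 5830594 × 5.96046e-07 V = -1.5247 V.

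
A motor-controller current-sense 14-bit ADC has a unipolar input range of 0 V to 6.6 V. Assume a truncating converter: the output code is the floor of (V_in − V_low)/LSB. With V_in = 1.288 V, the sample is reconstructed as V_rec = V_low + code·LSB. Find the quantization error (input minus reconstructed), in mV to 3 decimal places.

LSB = 6.6/2^14 = 402.83 µV.
(V_in − V_low)/LSB = (1.288 − 0)/0.000402832 = 3197.3624 → code 3197 (floor).
V_rec = 0 + 3197·0.000402832 = 1.287854 V.
Error = 1.288 − 1.287854 = 0.000145996 V = 0.146 mV.

0.146 mV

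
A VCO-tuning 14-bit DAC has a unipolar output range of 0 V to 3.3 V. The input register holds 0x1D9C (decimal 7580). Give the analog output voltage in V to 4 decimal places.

LSB = 3.3 V / 2^14 = 201.42 µV.
Code 0x1D9C = 7580 decimal.
V_out = 0 + 7580 × 0.000201416 V = 1.52673 V.

1.5267 V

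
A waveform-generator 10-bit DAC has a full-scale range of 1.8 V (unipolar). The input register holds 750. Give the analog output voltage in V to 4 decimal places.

LSB = 1.8 V / 2^10 = 1.758 mV.
V_out = 0 + 750 × 0.00175781 V = 1.31836 V.

1.3184 V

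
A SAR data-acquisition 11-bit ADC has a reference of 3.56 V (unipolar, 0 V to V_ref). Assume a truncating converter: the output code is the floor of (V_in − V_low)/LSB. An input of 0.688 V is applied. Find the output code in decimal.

code 395

With 2048 levels over 3.56 V, one step is 1.738 mV.
(0.688 − 0) / 0.00173828 = 395.793 LSBs.
Floor → code 395.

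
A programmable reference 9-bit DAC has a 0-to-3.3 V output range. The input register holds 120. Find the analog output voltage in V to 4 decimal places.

0.7734 V

LSB = 3.3 V / 2^9 = 6.445 mV.
V_out = 0 + 120 × 0.00644531 V = 0.773438 V.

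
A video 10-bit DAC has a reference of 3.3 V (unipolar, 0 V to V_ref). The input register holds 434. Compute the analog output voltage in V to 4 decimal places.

LSB = 3.3 V / 2^10 = 3.223 mV.
V_out = 0 + 434 × 0.00322266 V = 1.39863 V.

1.3986 V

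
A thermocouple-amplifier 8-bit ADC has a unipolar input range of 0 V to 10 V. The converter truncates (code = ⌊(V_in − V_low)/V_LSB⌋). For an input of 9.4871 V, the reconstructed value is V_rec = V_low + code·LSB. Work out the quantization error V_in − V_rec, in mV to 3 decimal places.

LSB = 10/2^8 = 39.062 mV.
(V_in − V_low)/LSB = (9.4871 − 0)/0.0390625 = 242.8698 → code 242 (floor).
Reconstructed: 9.453125 V.
Difference: 0.033975 V → 33.975 mV.

33.975 mV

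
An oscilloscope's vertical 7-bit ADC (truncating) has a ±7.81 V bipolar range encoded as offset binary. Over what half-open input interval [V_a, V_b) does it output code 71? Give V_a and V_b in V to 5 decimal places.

LSB = 15.62/2^7 = 122.031 mV.
V_a = V_low + 71·LSB = 0.854219 V; V_b = V_low + 72·LSB = 0.97625 V.

[0.85422 V, 0.97625 V)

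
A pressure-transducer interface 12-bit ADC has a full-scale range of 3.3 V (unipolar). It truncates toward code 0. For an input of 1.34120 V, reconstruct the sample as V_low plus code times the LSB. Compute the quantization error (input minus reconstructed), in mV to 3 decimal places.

0.575 mV

LSB = 3.3/2^12 = 0.806 mV.
(V_in − V_low)/LSB = (1.34120 − 0)/0.000805664 = 1664.7137 → code 1664 (floor).
Reconstructed: 1.340625 V.
Difference: 0.000575 V → 0.575 mV.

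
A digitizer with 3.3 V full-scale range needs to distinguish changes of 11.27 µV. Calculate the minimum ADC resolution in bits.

19 bits

Number of steps required ≥ 3.3 V / 11.27 µV = 292812.78.
Need 2^N ≥ 292812.78; 2^18 = 262144, 2^19 = 524288.
Minimum N = 19.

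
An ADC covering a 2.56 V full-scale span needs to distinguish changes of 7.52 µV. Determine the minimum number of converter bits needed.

19 bits

Number of steps required ≥ 2.56 V / 7.52 µV = 340425.53.
Need 2^N ≥ 340425.53; 2^18 = 262144, 2^19 = 524288.
Minimum N = 19.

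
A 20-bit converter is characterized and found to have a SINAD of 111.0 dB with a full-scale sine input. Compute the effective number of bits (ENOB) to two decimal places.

ENOB = (SINAD − 1.76) / 6.02 = (111.0 − 1.76)/6.02 = 18.146.

18.15 bits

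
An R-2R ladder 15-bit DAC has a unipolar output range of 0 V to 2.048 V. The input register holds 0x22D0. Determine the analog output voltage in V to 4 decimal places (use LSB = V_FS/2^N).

LSB = 2.048 V / 2^15 = 62.50 µV.
Code 0x22D0 = 8912 decimal.
V_out = 0 + 8912 × 6.25e-05 V = 0.557 V.

0.5570 V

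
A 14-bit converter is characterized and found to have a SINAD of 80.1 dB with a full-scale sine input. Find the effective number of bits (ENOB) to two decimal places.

ENOB = (SINAD − 1.76) / 6.02 = (80.1 − 1.76)/6.02 = 13.013.

13.01 bits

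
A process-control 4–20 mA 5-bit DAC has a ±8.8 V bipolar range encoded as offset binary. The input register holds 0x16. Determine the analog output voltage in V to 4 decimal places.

LSB = 17.6 V / 2^5 = 0.5500 V.
Code 0x16 = 22 decimal.
V_out = (−8.8) + 22 × 0.55 V = 3.3 V.

3.3000 V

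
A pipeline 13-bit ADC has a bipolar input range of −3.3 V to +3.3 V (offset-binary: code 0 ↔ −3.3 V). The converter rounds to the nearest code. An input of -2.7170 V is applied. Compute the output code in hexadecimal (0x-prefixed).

code 0x2D4 (decimal 724)

Full-scale span = 6.6 V; LSB = 6.6/2^13 = 0.806 mV.
(V_in − V_low)/LSB = (-2.7170 − (−3.3)) / 0.000805664 = 723.627.
round(723.627) = 724.
In hexadecimal (0x-prefixed): 0x2D4.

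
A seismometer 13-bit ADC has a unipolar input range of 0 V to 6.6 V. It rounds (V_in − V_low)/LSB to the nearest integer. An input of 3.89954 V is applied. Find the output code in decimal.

code 4840

Full-scale span = 6.6 V; LSB = 6.6/2^13 = 0.806 mV.
(V_in − V_low)/LSB = (3.89954 − 0) / 0.000805664 = 4840.156.
Round → code 4840.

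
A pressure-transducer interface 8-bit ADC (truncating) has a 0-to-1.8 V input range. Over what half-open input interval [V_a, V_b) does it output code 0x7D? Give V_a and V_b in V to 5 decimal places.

LSB = 1.8/2^8 = 7.031 mV.
Code 0x7D = 125 decimal.
V_a = V_low + 125·LSB = 0.878906 V; V_b = V_low + 126·LSB = 0.885938 V.

[0.87891 V, 0.88594 V)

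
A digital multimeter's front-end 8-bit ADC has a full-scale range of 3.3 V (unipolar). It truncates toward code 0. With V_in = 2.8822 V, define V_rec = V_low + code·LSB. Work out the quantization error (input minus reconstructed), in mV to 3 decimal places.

7.591 mV

LSB = 3.3/2^8 = 12.891 mV.
Scaled input = 223.5888 LSBs, so code = 223.
Code 223 maps back to 0 + 223×0.0128906 V = 2.8746094 V.
V_in − V_rec = 0.00759063 V = 7.591 mV.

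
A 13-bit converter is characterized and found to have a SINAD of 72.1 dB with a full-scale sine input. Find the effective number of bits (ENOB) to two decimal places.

ENOB = (SINAD − 1.76) / 6.02 = (72.1 − 1.76)/6.02 = 11.684.

11.68 bits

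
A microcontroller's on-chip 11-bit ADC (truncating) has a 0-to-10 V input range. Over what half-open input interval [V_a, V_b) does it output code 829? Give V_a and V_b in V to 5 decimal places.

LSB = 10/2^11 = 4.883 mV.
V_a = V_low + 829·LSB = 4.04785 V; V_b = V_low + 830·LSB = 4.05273 V.

[4.04785 V, 4.05273 V)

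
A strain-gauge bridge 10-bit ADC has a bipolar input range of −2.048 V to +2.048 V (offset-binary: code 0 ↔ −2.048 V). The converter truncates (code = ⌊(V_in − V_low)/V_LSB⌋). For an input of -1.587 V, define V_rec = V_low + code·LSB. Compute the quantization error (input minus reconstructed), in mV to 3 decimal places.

One LSB is 4.096 V / 1024 = 4.000 mV.
(-1.587 − (−2.048))/0.004 = 115.2500; ⌊·⌋ gives code 115.
V_rec = (−2.048) + 115·0.004 = -1.588 V.
Difference: 0.001 V → 1.000 mV.

1.000 mV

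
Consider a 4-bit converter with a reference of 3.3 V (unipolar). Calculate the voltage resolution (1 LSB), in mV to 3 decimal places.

206.250 mV

Full-scale span = 3.3 V.
LSB = 3.3 / 2^4 = 3.3 / 16 = 0.20625 V = 206.250 mV.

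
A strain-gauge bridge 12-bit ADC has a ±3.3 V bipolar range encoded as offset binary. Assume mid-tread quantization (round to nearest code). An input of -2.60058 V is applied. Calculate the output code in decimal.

Full-scale span = 6.6 V; LSB = 6.6/2^12 = 1.611 mV.
Input sits at 434.064 steps above V_low.
round(434.064) = 434.

code 434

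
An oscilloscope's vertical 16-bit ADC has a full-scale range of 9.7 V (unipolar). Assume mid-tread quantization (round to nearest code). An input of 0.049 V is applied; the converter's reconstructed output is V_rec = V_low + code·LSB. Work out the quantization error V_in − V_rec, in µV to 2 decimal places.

8.61 µV

LSB = 9.7/2^16 = 148.01 µV.
(V_in − V_low)/LSB = (0.049 − 0)/0.00014801 = 331.0581 → code 331 (round).
V_rec = 0 + 331·0.00014801 = 0.048991394 V.
Error = 0.049 − 0.048991394 = 8.60596e-06 V = 8.61 µV.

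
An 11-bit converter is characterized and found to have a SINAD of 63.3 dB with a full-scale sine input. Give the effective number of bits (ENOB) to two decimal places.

ENOB = (SINAD − 1.76) / 6.02 = (63.3 − 1.76)/6.02 = 10.223.

10.22 bits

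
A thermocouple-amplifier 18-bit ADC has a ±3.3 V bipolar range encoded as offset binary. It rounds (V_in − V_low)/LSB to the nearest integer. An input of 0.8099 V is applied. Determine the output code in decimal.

code 163240

LSB = 6.6 V / 262144 = 25.18 µV.
Input sits at 163240.246 steps above V_low.
round(163240.246) = 163240.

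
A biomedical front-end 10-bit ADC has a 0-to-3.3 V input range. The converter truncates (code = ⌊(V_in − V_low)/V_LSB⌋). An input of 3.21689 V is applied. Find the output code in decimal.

code 998

With 1024 levels over 3.3 V, one step is 3.223 mV.
Input sits at 998.211 steps above V_low.
So the output code is 998.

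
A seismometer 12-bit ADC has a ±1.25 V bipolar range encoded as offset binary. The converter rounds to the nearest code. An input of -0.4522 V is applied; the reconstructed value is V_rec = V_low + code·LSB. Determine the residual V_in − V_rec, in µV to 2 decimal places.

One LSB is 2.5 V / 4096 = 0.610 mV.
(-0.4522 − (−1.25))/0.000610352 = 1307.1155; round gives code 1307.
Code 1307 maps back to (−1.25) + 1307×0.000610352 V = -0.45227051 V.
Difference: 7.05078e-05 V → 70.51 µV.

70.51 µV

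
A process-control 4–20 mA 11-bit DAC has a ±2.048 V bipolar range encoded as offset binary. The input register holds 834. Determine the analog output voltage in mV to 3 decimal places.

LSB = 4.096 V / 2^11 = 2.000 mV.
V_out = (−2.048) + 834 × 0.002 V = -0.38 V.
= -380.000 mV.

-380.000 mV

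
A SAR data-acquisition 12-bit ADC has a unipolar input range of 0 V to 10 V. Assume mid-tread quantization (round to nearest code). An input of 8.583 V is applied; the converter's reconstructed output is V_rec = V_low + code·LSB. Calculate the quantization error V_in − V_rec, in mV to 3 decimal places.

-0.984 mV

LSB = 10/2^12 = 2.441 mV.
(V_in − V_low)/LSB = (8.583 − 0)/0.00244141 = 3515.5968 → code 3516 (round).
V_rec = 0 + 3516·0.00244141 = 8.5839844 V.
V_in − V_rec = -0.000984375 V = -0.984 mV.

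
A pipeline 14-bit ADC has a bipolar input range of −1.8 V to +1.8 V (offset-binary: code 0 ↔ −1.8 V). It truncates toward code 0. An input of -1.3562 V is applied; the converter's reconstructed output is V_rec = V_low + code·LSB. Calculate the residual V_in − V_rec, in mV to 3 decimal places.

One LSB is 3.6 V / 16384 = 219.73 µV.
Scaled input = 2019.7831 LSBs, so code = 2019.
Code 2019 maps back to (−1.8) + 2019×0.000219727 V = -1.3563721 V.
Difference: 0.00017207 V → 0.172 mV.

0.172 mV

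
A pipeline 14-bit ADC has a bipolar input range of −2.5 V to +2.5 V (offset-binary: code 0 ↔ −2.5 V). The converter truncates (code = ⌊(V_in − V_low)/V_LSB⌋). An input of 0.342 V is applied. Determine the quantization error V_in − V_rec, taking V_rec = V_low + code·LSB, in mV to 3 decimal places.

0.203 mV

LSB = 5/2^14 = 305.18 µV.
(0.342 − (−2.5))/0.000305176 = 9312.6656; ⌊·⌋ gives code 9312.
Code 9312 maps back to (−2.5) + 9312×0.000305176 V = 0.34179688 V.
V_in − V_rec = 0.000203125 V = 0.203 mV.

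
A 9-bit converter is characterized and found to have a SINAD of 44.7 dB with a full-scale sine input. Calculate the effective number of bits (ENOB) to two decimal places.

7.13 bits

ENOB = (SINAD − 1.76) / 6.02 = (44.7 − 1.76)/6.02 = 7.133.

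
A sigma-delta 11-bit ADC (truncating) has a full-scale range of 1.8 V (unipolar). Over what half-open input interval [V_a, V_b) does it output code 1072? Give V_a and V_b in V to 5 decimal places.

LSB = 1.8/2^11 = 0.879 mV.
V_a = V_low + 1072·LSB = 0.942187 V; V_b = V_low + 1073·LSB = 0.943066 V.

[0.94219 V, 0.94307 V)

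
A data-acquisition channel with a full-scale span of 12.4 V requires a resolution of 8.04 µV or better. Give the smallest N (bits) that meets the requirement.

Number of steps required ≥ 12.4 V / 8.04 µV = 1542288.56.
Need 2^N ≥ 1542288.56; 2^20 = 1048576, 2^21 = 2097152.
Minimum N = 21.

21 bits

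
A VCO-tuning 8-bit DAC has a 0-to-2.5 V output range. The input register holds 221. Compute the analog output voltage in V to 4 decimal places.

LSB = 2.5 V / 2^8 = 9.766 mV.
V_out = 0 + 221 × 0.00976562 V = 2.1582 V.

2.1582 V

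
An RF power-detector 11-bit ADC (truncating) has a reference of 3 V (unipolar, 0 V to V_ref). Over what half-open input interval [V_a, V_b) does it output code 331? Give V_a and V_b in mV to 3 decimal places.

LSB = 3/2^11 = 1.465 mV.
V_a = V_low + 331·LSB = 0.484863 V; V_b = V_low + 332·LSB = 0.486328 V.

[484.863 mV, 486.328 mV)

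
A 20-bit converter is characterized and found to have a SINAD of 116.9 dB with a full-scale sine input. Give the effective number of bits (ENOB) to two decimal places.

ENOB = (SINAD − 1.76) / 6.02 = (116.9 − 1.76)/6.02 = 19.126.

19.13 bits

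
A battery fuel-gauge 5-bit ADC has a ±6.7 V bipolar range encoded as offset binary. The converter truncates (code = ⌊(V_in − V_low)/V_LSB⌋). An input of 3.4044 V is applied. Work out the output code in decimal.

code 24

LSB = 13.4 V / 32 = 418.750 mV.
Input sits at 24.130 steps above V_low.
⌊·⌋(24.130) = 24.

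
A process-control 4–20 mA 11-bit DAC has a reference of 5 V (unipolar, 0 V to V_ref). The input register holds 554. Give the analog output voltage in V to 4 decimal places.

1.3525 V

LSB = 5 V / 2^11 = 2.441 mV.
V_out = 0 + 554 × 0.00244141 V = 1.35254 V.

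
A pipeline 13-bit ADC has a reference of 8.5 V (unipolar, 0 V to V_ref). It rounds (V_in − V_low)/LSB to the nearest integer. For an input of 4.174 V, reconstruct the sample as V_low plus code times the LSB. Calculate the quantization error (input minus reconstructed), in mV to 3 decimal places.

-0.255 mV

LSB = 8.5/2^13 = 1.038 mV.
(4.174 − 0)/0.0010376 = 4022.7539; round gives code 4023.
Code 4023 maps back to 0 + 4023×0.0010376 V = 4.1742554 V.
Difference: -0.000255371 V → -0.255 mV.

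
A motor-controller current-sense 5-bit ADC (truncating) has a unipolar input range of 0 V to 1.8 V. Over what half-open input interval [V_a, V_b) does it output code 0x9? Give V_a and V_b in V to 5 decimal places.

[0.50625 V, 0.56250 V)

LSB = 1.8/2^5 = 56.250 mV.
Code 0x9 = 9 decimal.
V_a = V_low + 9·LSB = 0.50625 V; V_b = V_low + 10·LSB = 0.5625 V.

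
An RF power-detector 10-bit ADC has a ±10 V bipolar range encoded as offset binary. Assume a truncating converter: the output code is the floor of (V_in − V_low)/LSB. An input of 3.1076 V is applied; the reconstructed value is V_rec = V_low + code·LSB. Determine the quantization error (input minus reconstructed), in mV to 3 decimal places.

One LSB is 20 V / 1024 = 19.531 mV.
(3.1076 − (−10))/0.0195312 = 671.1091; ⌊·⌋ gives code 671.
Reconstructed: 3.1054688 V.
Error = 3.1076 − 3.1054688 = 0.00213125 V = 2.131 mV.

2.131 mV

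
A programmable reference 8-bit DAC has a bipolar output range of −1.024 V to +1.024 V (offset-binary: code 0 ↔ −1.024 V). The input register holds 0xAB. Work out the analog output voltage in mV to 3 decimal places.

344.000 mV

LSB = 2.048 V / 2^8 = 8.000 mV.
Code 0xAB = 171 decimal.
V_out = (−1.024) + 171 × 0.008 V = 0.344 V.
= 344.000 mV.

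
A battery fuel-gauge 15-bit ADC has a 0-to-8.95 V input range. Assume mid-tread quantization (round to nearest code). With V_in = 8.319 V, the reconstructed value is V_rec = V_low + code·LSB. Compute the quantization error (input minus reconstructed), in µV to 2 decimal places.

-64.33 µV

Step size: 8.95 V ÷ 2^15 = 273.13 µV.
(V_in − V_low)/LSB = (8.319 − 0)/0.000273132 = 30457.7645 → code 30458 (round).
V_rec = 0 + 30458·0.000273132 = 8.3190643 V.
Error = 8.319 − 8.3190643 = -6.43311e-05 V = -64.33 µV.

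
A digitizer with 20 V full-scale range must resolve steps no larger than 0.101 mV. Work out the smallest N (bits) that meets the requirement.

18 bits

Number of steps required ≥ 20 V / 0.101 mV = 198019.80.
Need 2^N ≥ 198019.80; 2^17 = 131072, 2^18 = 262144.
Minimum N = 18.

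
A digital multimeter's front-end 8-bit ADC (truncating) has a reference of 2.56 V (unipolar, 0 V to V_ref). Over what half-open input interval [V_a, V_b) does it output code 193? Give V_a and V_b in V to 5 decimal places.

[1.93000 V, 1.94000 V)

LSB = 2.56/2^8 = 10.000 mV.
V_a = V_low + 193·LSB = 1.93 V; V_b = V_low + 194·LSB = 1.94 V.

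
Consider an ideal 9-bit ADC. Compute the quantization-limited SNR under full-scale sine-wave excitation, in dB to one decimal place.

55.9 dB

SNR ≈ 6.02·N + 1.76 dB = 6.02·9 + 1.76 = 55.94 dB.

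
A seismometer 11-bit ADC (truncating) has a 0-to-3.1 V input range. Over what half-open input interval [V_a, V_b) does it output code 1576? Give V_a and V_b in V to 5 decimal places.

LSB = 3.1/2^11 = 1.514 mV.
V_a = V_low + 1576·LSB = 2.38555 V; V_b = V_low + 1577·LSB = 2.38706 V.

[2.38555 V, 2.38706 V)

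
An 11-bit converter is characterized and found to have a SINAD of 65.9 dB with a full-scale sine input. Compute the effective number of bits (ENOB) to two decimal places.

ENOB = (SINAD − 1.76) / 6.02 = (65.9 − 1.76)/6.02 = 10.654.

10.65 bits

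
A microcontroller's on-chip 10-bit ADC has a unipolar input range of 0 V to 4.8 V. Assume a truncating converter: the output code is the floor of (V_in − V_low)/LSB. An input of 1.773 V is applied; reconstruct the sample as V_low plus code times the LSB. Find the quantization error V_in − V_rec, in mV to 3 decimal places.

1.125 mV

LSB = 4.8/2^10 = 4.688 mV.
(V_in − V_low)/LSB = (1.773 − 0)/0.0046875 = 378.2400 → code 378 (floor).
Reconstructed: 1.771875 V.
Error = 1.773 − 1.771875 = 0.001125 V = 1.125 mV.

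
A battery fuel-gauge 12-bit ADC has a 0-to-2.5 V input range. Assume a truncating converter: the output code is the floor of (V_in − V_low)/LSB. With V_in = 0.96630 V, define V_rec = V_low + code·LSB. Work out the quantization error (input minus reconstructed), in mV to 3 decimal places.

LSB = 2.5/2^12 = 0.610 mV.
(V_in − V_low)/LSB = (0.96630 − 0)/0.000610352 = 1583.1859 → code 1583 (floor).
V_rec = 0 + 1583·0.000610352 = 0.96618652 V.
V_in − V_rec = 0.000113477 V = 0.113 mV.

0.113 mV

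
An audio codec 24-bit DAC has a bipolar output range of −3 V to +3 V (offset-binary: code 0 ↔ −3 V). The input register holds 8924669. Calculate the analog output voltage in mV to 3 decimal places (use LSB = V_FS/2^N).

191.710 mV

LSB = 6 V / 2^24 = 0.36 µV.
V_out = (−3) + 8924669 × 3.57628e-07 V = 0.19171 V.
= 191.710 mV.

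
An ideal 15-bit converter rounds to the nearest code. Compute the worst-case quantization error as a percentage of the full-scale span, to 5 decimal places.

0.00153 %

Rounding → worst-case error = ½ LSB = V_FS/2^16, so 100/65536 = 0.00152588 % of full scale.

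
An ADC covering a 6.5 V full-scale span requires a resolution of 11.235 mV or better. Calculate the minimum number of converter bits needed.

Number of steps required ≥ 6.5 V / 11.235 mV = 578.55.
Need 2^N ≥ 578.55; 2^9 = 512, 2^10 = 1024.
Minimum N = 10.

10 bits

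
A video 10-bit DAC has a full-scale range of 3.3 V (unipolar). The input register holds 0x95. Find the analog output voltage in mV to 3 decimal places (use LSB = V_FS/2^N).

480.176 mV

LSB = 3.3 V / 2^10 = 3.223 mV.
Code 0x95 = 149 decimal.
V_out = 0 + 149 × 0.00322266 V = 0.480176 V.
= 480.176 mV.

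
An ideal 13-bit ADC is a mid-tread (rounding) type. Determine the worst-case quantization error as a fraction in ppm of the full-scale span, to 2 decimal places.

Rounding → worst-case error = ½ LSB = V_FS/2^14, so 1e+06/16384 = 61.0352 ppm of full scale.

61.04 ppm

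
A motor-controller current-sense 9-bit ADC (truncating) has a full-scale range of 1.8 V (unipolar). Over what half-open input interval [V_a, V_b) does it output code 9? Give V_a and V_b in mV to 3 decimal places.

LSB = 1.8/2^9 = 3.516 mV.
V_a = V_low + 9·LSB = 0.0316406 V; V_b = V_low + 10·LSB = 0.0351562 V.

[31.641 mV, 35.156 mV)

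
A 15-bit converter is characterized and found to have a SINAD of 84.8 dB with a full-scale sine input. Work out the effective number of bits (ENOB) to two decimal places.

13.79 bits

ENOB = (SINAD − 1.76) / 6.02 = (84.8 − 1.76)/6.02 = 13.794.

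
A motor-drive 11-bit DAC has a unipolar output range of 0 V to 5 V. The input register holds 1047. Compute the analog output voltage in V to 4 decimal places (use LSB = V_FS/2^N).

2.5562 V

LSB = 5 V / 2^11 = 2.441 mV.
V_out = 0 + 1047 × 0.00244141 V = 2.55615 V.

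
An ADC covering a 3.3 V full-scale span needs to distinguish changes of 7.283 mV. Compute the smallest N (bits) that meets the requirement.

9 bits

Number of steps required ≥ 3.3 V / 7.283 mV = 453.11.
Need 2^N ≥ 453.11; 2^8 = 256, 2^9 = 512.
Minimum N = 9.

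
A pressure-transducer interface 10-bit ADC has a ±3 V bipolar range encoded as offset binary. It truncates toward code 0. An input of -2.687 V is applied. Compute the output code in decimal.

code 53

With 1024 levels over 6 V, one step is 5.859 mV.
Input sits at 53.419 steps above V_low.
⌊·⌋(53.419) = 53.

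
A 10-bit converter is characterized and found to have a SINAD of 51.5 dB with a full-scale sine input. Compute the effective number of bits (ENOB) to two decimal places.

ENOB = (SINAD − 1.76) / 6.02 = (51.5 − 1.76)/6.02 = 8.262.

8.26 bits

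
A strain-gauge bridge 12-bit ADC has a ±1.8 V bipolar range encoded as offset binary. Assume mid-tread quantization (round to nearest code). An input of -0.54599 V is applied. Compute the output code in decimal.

code 1427

Full-scale span = 3.6 V; LSB = 3.6/2^12 = 0.879 mV.
(-0.54599 − (−1.8)) / 0.000878906 = 1426.785 LSBs.
Round → code 1427.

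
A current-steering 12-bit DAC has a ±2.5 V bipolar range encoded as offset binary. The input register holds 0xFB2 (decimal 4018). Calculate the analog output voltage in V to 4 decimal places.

LSB = 5 V / 2^12 = 1.221 mV.
Code 0xFB2 = 4018 decimal.
V_out = (−2.5) + 4018 × 0.0012207 V = 2.40479 V.

2.4048 V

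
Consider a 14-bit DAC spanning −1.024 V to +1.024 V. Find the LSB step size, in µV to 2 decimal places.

Full-scale span = 2.048 V.
LSB = 2.048 / 2^14 = 2.048 / 16384 = 0.000125 V = 125.00 µV.

125.00 µV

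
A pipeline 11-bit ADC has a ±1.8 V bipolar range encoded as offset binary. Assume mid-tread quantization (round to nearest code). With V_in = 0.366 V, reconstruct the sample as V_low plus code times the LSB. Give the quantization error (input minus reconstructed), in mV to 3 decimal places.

Step size: 3.6 V ÷ 2^11 = 1.758 mV.
(V_in − V_low)/LSB = (0.366 − (−1.8))/0.00175781 = 1232.2133 → code 1232 (round).
Reconstructed: 0.365625 V.
Error = 0.366 − 0.365625 = 0.000375 V = 0.375 mV.

0.375 mV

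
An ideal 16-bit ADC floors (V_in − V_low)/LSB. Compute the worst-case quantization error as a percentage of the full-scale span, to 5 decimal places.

0.00153 %

Truncating → worst-case error = 1 LSB = V_FS/2^16, so 100/65536 = 0.00152588 % of full scale.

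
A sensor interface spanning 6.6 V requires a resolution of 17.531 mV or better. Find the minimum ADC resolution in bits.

Number of steps required ≥ 6.6 V / 17.531 mV = 376.48.
Need 2^N ≥ 376.48; 2^8 = 256, 2^9 = 512.
Minimum N = 9.

9 bits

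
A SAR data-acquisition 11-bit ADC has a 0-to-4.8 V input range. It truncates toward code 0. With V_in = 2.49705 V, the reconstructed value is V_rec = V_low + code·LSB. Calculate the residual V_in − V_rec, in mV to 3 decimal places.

0.956 mV

Step size: 4.8 V ÷ 2^11 = 2.344 mV.
(V_in − V_low)/LSB = (2.49705 − 0)/0.00234375 = 1065.4080 → code 1065 (floor).
V_rec = 0 + 1065·0.00234375 = 2.4960938 V.
V_in − V_rec = 0.00095625 V = 0.956 mV.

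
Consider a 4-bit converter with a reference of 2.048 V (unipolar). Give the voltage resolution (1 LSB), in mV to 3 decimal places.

128.000 mV

Full-scale span = 2.048 V.
LSB = 2.048 / 2^4 = 2.048 / 16 = 0.128 V = 128.000 mV.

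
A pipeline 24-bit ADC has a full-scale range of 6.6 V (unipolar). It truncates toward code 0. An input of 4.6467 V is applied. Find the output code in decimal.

LSB = 6.6 V / 16777216 = 0.39 µV.
Input sits at 11811922.665 steps above V_low.
Floor → code 11811922.

code 11811922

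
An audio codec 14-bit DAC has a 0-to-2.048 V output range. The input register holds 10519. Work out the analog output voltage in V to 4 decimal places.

1.3149 V

LSB = 2.048 V / 2^14 = 125.00 µV.
V_out = 0 + 10519 × 0.000125 V = 1.31488 V.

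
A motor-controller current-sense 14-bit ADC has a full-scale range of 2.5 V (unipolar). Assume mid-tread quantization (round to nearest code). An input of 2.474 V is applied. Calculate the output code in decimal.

LSB = 2.5 V / 16384 = 152.59 µV.
(2.474 − 0) / 0.000152588 = 16213.606 LSBs.
round(16213.606) = 16214.

code 16214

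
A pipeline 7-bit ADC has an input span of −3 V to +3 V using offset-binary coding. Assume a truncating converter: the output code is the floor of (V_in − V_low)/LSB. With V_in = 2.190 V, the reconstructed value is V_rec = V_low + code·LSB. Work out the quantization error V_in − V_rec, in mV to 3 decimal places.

33.750 mV

Step size: 6 V ÷ 2^7 = 46.875 mV.
(2.190 − (−3))/0.046875 = 110.7200; ⌊·⌋ gives code 110.
V_rec = (−3) + 110·0.046875 = 2.15625 V.
Error = 2.190 − 2.15625 = 0.03375 V = 33.750 mV.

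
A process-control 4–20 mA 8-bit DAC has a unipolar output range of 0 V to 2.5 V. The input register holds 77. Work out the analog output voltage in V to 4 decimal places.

LSB = 2.5 V / 2^8 = 9.766 mV.
V_out = 0 + 77 × 0.00976562 V = 0.751953 V.

0.7520 V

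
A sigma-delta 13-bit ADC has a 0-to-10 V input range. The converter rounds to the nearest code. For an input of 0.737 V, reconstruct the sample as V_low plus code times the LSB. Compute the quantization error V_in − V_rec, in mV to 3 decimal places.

-0.305 mV

LSB = 10/2^13 = 1.221 mV.
(0.737 − 0)/0.0012207 = 603.7504; round gives code 604.
Code 604 maps back to 0 + 604×0.0012207 V = 0.73730469 V.
Error = 0.737 − 0.73730469 = -0.000304687 V = -0.305 mV.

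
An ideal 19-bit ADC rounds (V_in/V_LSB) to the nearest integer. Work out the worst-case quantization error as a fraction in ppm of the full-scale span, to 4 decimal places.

0.9537 ppm

Rounding → worst-case error = ½ LSB = V_FS/2^20, so 1e+06/1048576 = 0.953674 ppm of full scale.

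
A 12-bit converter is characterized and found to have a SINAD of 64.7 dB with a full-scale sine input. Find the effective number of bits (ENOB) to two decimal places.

10.46 bits

ENOB = (SINAD − 1.76) / 6.02 = (64.7 − 1.76)/6.02 = 10.455.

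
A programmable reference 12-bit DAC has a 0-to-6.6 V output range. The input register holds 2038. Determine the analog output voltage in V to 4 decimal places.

LSB = 6.6 V / 2^12 = 1.611 mV.
V_out = 0 + 2038 × 0.00161133 V = 3.28389 V.

3.2839 V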